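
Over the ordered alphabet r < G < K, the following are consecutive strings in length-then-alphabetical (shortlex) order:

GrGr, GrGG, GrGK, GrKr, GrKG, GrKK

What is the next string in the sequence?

GGrr

Find the rightmost character of GrKK below K, bump it to the next letter, and reset everything to its right to r.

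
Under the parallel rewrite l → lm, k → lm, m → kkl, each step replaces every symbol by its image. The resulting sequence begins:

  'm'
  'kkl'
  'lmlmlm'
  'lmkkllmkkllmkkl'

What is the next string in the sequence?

φ(lmkkllmkkllmkkl) expands symbol-by-symbol to lm kkl lm lm lm lm kkl lm lm lm lm kkl lm lm lm; joining the 15 pieces gives the next term.

lmkkllmlmlmlmkkllmlmlmlmkkllmlmlm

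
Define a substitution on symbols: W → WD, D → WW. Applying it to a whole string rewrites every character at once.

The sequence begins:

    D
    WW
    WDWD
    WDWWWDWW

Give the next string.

WDWWWDWDWDWWWDWD

Expanding WDWWWDWW: W→WD, D→WW, W→WD, W→WD, W→WD, D→WW, W→WD, W→WD. Concatenated: WD WW WD WD WD WW WD WD.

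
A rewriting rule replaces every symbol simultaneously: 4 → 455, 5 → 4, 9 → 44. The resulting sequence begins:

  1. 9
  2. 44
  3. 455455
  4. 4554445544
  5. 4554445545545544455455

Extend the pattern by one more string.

Rewriting the 22 symbols of 4554445545545544455455 one by one yields 455 4 4 455 455 455 4 4 455 4 4 455 4 4 455 455 455 4 4 455 4 4; concatenated:

455444554554554445544455444554554554445544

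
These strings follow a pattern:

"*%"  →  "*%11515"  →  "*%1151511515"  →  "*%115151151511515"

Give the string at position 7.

*%115151151511515115151151511515

Every step adds 11515 to the end: s(k+1) = s(k)·11515.
From *%115151151511515, 3 further steps: *%115151151511515 → *%11515115151151511515 → *%1151511515115151151511515 → (answer).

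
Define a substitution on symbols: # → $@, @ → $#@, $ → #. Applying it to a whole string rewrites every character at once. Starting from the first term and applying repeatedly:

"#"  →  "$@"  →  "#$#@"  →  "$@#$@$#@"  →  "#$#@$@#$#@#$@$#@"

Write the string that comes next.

Replace each of the 16 characters of #$#@$@#$#@#$@$#@ in place — $@ # $@ $#@ # $#@ $@ # $@ $#@ $@ # $#@ # $@ $#@ — and concatenate.

$@#$@$#@#$#@$@#$@$#@$@#$#@#$@$#@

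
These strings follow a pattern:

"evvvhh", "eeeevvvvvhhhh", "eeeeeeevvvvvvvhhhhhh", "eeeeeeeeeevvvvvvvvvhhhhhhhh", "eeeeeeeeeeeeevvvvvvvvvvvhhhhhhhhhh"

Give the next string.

Term n consists of 3n-2 e's, followed by 2n+1 v's, followed by 2n h's (n = 1, 2, …).
At n = 6 the blocks have lengths 16, 13, 12.

eeeeeeeeeeeeeeeevvvvvvvvvvvvvhhhhhhhhhhhh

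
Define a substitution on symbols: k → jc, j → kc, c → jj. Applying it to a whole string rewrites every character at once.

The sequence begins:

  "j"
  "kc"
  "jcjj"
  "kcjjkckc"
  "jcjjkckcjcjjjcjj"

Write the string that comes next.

kcjjkckcjcjjjcjjkcjjkckckcjjkckc

φ(jcjjkckcjcjjjcjj) expands symbol-by-symbol to kc jj kc kc jc jj jc jj kc jj kc kc kc jj kc kc; joining the 16 pieces gives the next term.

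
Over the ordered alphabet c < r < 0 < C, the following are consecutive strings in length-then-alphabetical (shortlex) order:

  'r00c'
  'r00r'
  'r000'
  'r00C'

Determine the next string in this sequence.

r0Cc

Treat r00C as a base-4 numeral over the given alphabet and add one, carrying through any trailing C's.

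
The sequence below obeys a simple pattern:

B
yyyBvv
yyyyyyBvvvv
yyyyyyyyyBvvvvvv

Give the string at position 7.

yyyyyyyyyyyyyyyyyyBvvvvvvvvvvvv

s(k+1) = yyy·s(k)·vv, so each term gains yyy as a prefix and vv as a suffix.
From yyyyyyyyyBvvvvvv, 3 further steps: yyyyyyyyyBvvvvvv → yyyyyyyyyyyyBvvvvvvvv → yyyyyyyyyyyyyyyBvvvvvvvvvv → (answer).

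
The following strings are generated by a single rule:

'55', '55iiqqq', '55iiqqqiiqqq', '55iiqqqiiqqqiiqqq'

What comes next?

Every step adds iiqqq to the end: s(k+1) = s(k)·iiqqq.
Applying this once more to 55iiqqqiiqqqiiqqq:

55iiqqqiiqqqiiqqqiiqqq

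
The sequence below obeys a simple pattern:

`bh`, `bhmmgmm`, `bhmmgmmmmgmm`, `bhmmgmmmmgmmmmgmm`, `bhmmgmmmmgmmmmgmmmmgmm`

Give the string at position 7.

bhmmgmmmmgmmmmgmmmmgmmmmgmmmmgmm

The strings grow by a fixed suffix mmgmm each time.
From bhmmgmmmmgmmmmgmmmmgmm, 2 further steps: bhmmgmmmmgmmmmgmmmmgmm → bhmmgmmmmgmmmmgmmmmgmmmmgmm → (answer).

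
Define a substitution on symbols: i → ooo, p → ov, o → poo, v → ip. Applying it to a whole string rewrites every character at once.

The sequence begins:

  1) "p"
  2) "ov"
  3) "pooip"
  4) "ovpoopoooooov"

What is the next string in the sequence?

pooipovpoopooovpoopoopoopoopoopooip

Applying the rule to each of the 13 symbols of ovpoopoooooov gives the pieces poo ip ov poo poo ov poo poo poo poo poo poo ip, which concatenate to the answer.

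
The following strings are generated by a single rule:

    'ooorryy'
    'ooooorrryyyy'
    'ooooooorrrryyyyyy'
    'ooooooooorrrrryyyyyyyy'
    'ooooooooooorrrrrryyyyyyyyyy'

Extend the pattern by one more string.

ooooooooooooorrrrrrryyyyyyyyyyyy

Each string has the form o^{2n+1} r^{n+1} y^{2n} (n = 1, 2, …).
For the next term, n = 6, so the run lengths are 13, 7, 12.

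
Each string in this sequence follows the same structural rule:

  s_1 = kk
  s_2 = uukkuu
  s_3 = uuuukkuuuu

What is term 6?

Every step adds uu to the front and uu to the end of the previous string.
From uuuukkuuuu, 3 further steps: uuuukkuuuu → uuuuuukkuuuuuu → uuuuuuuukkuuuuuuuu → (answer).

uuuuuuuuuukkuuuuuuuuuu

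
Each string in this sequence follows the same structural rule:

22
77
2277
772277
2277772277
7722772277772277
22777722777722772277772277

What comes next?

772277227777227722777722777722772277772277

From term 3 onward, concatenate the second-to-last term with the last: 22·77 = 2277, 77·2277 = 772277, …
So term 8 is 7722772277772277·22777722777722772277772277.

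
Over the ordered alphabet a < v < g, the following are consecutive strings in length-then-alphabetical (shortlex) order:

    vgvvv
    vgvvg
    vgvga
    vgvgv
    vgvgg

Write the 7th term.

Continuing the enumeration 2 steps past vgvgg: vgvgg → vggaa → (answer).

vggav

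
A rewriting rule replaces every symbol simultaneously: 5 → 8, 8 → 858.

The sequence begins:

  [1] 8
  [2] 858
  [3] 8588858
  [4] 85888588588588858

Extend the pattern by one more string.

85888588588588858858885885888588588588858

Replace each of the 17 characters of 85888588588588858 in place — 858 8 858 858 858 8 858 858 8 858 858 8 858 858 858 8 858 — and concatenate.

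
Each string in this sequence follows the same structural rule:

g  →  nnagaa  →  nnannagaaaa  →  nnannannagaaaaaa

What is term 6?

Each term wraps the previous one in nna on the left and aa on the right.
From nnannannagaaaaaa, 2 further steps: nnannannagaaaaaa → nnannannannagaaaaaaaa → (answer).

nnannannannannagaaaaaaaaaa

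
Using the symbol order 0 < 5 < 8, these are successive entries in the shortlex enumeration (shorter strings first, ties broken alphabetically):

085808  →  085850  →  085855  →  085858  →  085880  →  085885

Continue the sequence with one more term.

085888

Find the rightmost character of 085885 below 8, bump it to the next letter, and reset everything to its right to 0.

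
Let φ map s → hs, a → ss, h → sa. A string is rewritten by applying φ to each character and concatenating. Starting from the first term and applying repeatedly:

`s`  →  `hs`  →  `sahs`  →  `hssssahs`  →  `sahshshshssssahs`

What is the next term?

Replace each of the 16 characters of sahshshshssssahs in place — hs ss sa hs sa hs sa hs sa hs hs hs hs ss sa hs — and concatenate.

hssssahssahssahssahshshshssssahs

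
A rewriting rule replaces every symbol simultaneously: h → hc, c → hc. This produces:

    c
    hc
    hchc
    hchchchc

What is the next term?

Apply φ to hchchchc symbol by symbol: h→hc, c→hc, h→hc, c→hc, h→hc, c→hc, h→hc, c→hc; joined: hc hc hc hc hc hc hc hc.

hchchchchchchchc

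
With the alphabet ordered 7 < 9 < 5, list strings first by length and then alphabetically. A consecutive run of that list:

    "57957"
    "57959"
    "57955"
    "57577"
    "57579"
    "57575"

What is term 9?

Advancing 3 positions from 57575 through 57575 → 57597 → 57599 reaches term 9.

57595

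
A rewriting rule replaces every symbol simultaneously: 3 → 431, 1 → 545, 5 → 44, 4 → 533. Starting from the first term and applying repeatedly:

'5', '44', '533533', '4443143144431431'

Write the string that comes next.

Rewriting the 16 symbols of 4443143144431431 one by one yields 533 533 533 431 545 533 431 545 533 533 533 431 545 533 431 545; concatenated:

533533533431545533431545533533533431545533431545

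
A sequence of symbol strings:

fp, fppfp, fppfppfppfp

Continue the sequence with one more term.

Each string is two copies of the previous one joined by 'p'.
So the next term is two copies of fppfppfppfp with 'p' between the halves.

fppfppfppfppfppfppfppfp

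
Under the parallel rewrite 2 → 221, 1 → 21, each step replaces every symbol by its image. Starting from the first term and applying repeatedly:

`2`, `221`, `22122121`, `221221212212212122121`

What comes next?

Replace each of the 21 characters of 221221212212212122121 in place — 221 221 21 221 221 21 221 21 221 221 21 221 221 21 221 21 221 221 21 221 21 — and concatenate.

2212212122122121221212212212122122121221212212212122121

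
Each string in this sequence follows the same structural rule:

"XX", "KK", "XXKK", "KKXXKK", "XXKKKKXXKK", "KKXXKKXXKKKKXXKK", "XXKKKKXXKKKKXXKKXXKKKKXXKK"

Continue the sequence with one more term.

This is a Fibonacci-style word recurrence s(k) = s(k−2)·s(k−1): e.g. XX·KK = XXKK.
Continuing: KKXXKKXXKKKKXXKK · XXKKKKXXKKKKXXKKXXKKKKXXKK gives term 8.

KKXXKKXXKKKKXXKKXXKKKKXXKKKKXXKKXXKKKKXXKK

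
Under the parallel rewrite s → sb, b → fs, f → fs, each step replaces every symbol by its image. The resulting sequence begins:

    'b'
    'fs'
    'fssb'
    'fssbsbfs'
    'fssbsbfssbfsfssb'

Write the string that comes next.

fssbsbfssbfsfssbsbfsfssbfssbsbfs

Replace each of the 16 characters of fssbsbfssbfsfssb in place — fs sb sb fs sb fs fs sb sb fs fs sb fs sb sb fs — and concatenate.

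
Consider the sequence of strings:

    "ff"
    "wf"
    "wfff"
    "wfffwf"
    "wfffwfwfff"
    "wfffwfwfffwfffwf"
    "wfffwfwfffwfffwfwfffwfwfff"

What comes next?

From term 3 onward, concatenate the last term with the second-to-last: wf·ff = wfff, wfff·wf = wfffwf, …
The next term joins wfffwfwfffwfffwfwfffwfwfff and wfffwfwfffwfffwf.

wfffwfwfffwfffwfwfffwfwfffwfffwfwfffwfffwf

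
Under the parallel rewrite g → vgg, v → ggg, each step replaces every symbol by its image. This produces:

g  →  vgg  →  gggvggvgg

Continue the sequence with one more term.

vggvggvgggggvggvgggggvggvgg

Rewriting each symbol of gggvggvgg: g→vgg, g→vgg, g→vgg, v→ggg, g→vgg, g→vgg, v→ggg, g→vgg, g→vgg, which concatenates to vgg vgg vgg ggg vgg vgg ggg vgg vgg.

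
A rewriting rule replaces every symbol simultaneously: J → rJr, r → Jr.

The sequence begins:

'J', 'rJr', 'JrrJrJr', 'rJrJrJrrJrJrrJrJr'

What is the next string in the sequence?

JrrJrJrrJrJrrJrJrJrrJrJrrJrJrJrrJrJrrJrJr

Replace each of the 17 characters of rJrJrJrrJrJrrJrJr in place — Jr rJr Jr rJr Jr rJr Jr Jr rJr Jr rJr Jr Jr rJr Jr rJr Jr — and concatenate.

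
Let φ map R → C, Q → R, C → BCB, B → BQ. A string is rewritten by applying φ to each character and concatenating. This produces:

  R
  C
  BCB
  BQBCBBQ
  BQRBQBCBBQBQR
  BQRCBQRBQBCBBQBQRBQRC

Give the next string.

Applying the rule to each of the 21 symbols of BQRCBQRBQBCBBQBQRBQRC gives the pieces BQ R C BCB BQ R C BQ R BQ BCB BQ BQ R BQ R C BQ R C BCB, which concatenate to the answer.

BQRCBCBBQRCBQRBQBCBBQBQRBQRCBQRCBCB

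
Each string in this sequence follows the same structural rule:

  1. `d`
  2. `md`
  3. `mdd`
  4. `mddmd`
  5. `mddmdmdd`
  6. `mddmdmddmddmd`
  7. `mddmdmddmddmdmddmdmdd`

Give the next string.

This is a Fibonacci-style word recurrence s(k) = s(k−1)·s(k−2): e.g. md·d = mdd.
Continuing: mddmdmddmddmdmddmdmdd · mddmdmddmddmd gives term 8.

mddmdmddmddmdmddmdmddmddmdmddmddmd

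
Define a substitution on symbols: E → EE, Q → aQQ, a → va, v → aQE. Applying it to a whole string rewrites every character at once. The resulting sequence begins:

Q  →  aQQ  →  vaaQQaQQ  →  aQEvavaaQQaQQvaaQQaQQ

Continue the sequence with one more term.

vaaQQEEaQEvaaQEvavaaQQaQQvaaQQaQQaQEvavaaQQaQQvaaQQaQQ

Applying the rule to each of the 21 symbols of aQEvavaaQQaQQvaaQQaQQ gives the pieces va aQQ EE aQE va aQE va va aQQ aQQ va aQQ aQQ aQE va va aQQ aQQ va aQQ aQQ, which concatenate to the answer.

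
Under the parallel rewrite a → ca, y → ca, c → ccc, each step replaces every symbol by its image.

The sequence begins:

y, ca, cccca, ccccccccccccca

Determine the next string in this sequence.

Rewriting the 14 symbols of ccccccccccccca one by one yields ccc ccc ccc ccc ccc ccc ccc ccc ccc ccc ccc ccc ccc ca; concatenated:

cccccccccccccccccccccccccccccccccccccccca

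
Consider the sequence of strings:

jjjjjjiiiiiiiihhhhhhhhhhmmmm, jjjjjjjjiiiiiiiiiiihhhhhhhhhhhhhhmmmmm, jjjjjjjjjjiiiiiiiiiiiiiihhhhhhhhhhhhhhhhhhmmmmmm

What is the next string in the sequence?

The n-th term is 2n+2 j's then 3n+2 i's then 4n+2 h's then n+2 m's, where the shown terms are n = 2, 3, 4.
For the next term, n = 5, so the run lengths are 12, 17, 22, 7.

jjjjjjjjjjjjiiiiiiiiiiiiiiiiihhhhhhhhhhhhhhhhhhhhhhmmmmmmm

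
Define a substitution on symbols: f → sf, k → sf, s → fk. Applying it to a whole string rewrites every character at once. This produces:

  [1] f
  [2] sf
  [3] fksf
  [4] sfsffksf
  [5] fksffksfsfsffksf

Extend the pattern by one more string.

φ(fksffksfsfsffksf) expands symbol-by-symbol to sf sf fk sf sf sf fk sf fk sf fk sf sf sf fk sf; joining the 16 pieces gives the next term.

sfsffksfsfsffksffksffksfsfsffksf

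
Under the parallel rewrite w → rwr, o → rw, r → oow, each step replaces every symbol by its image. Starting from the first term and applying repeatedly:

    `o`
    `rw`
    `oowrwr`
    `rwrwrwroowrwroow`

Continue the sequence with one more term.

φ(rwrwrwroowrwroow) expands symbol-by-symbol to oow rwr oow rwr oow rwr oow rw rw rwr oow rwr oow rw rw rwr; joining the 16 pieces gives the next term.

oowrwroowrwroowrwroowrwrwrwroowrwroowrwrwrwr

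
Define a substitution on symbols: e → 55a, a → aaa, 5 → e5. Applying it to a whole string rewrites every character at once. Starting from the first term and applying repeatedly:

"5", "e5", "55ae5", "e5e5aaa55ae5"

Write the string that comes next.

Apply φ to e5e5aaa55ae5 symbol by symbol: e→55a, 5→e5, e→55a, 5→e5, a→aaa, a→aaa, a→aaa, 5→e5, 5→e5, a→aaa, e→55a, 5→e5; joined: 55a e5 55a e5 aaa aaa aaa e5 e5 aaa 55a e5.

55ae555ae5aaaaaaaaae5e5aaa55ae5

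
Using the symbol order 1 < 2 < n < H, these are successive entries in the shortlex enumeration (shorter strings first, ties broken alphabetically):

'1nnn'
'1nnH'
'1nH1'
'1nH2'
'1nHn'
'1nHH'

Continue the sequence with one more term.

1H11

Find the rightmost character of 1nHH below H, bump it to the next letter, and reset everything to its right to 1.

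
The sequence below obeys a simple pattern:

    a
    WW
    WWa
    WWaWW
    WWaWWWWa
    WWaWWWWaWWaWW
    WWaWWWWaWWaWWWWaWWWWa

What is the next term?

From term 3 onward, concatenate the last term with the second-to-last: WW·a = WWa, WWa·WW = WWaWW, …
Continuing: WWaWWWWaWWaWWWWaWWWWa · WWaWWWWaWWaWW gives term 8.

WWaWWWWaWWaWWWWaWWWWaWWaWWWWaWWaWW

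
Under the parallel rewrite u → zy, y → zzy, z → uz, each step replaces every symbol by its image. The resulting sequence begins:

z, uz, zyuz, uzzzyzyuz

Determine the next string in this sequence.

Apply φ to uzzzyzyuz symbol by symbol: u→zy, z→uz, z→uz, z→uz, y→zzy, z→uz, y→zzy, u→zy, z→uz; joined: zy uz uz uz zzy uz zzy zy uz.

zyuzuzuzzzyuzzzyzyuz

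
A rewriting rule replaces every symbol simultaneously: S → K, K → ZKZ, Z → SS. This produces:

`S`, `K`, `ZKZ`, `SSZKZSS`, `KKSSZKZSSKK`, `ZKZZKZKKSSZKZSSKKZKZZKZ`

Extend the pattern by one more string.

Rewriting the 23 symbols of ZKZZKZKKSSZKZSSKKZKZZKZ one by one yields SS ZKZ SS SS ZKZ SS ZKZ ZKZ K K SS ZKZ SS K K ZKZ ZKZ SS ZKZ SS SS ZKZ SS; concatenated:

SSZKZSSSSZKZSSZKZZKZKKSSZKZSSKKZKZZKZSSZKZSSSSZKZSS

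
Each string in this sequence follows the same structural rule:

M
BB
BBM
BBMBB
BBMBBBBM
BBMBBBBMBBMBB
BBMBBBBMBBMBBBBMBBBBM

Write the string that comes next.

BBMBBBBMBBMBBBBMBBBBMBBMBBBBMBBMBB

This is a Fibonacci-style word recurrence s(k) = s(k−1)·s(k−2): e.g. BB·M = BBM.
Continuing: BBMBBBBMBBMBBBBMBBBBM · BBMBBBBMBBMBB gives term 8.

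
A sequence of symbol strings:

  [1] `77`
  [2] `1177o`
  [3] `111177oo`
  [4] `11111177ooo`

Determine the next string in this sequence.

Each term wraps the previous one in 11 on the left and o on the right.
One more step from 11111177ooo gives the answer.

1111111177oooo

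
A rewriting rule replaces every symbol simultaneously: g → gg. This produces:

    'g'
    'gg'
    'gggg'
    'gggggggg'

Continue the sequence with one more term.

gggggggggggggggg

Apply φ to gggggggg symbol by symbol: g→gg, g→gg, g→gg, g→gg, g→gg, g→gg, g→gg, g→gg; joined: gg gg gg gg gg gg gg gg.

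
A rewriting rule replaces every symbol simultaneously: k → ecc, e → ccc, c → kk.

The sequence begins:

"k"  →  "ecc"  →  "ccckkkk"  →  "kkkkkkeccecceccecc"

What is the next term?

φ(kkkkkkeccecceccecc) expands symbol-by-symbol to ecc ecc ecc ecc ecc ecc ccc kk kk ccc kk kk ccc kk kk ccc kk kk; joining the 18 pieces gives the next term.

ecceccecceccecceccccckkkkccckkkkccckkkkccckkkk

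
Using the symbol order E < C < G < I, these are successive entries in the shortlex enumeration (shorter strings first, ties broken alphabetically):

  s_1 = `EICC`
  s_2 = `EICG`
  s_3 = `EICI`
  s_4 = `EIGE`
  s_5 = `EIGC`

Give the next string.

Find the rightmost character of EIGC below I, bump it to the next letter, and reset everything to its right to E.

EIGG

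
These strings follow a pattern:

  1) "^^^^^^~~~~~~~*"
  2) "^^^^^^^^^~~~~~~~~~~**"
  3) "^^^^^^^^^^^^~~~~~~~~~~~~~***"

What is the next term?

^^^^^^^^^^^^^^^~~~~~~~~~~~~~~~~****

Each string has the form ^^{3n} ~^{3n+1} *^{n-1}, where the shown terms are n = 2, 3, 4.
Setting n = 5 gives 15, 16, 4 characters in each block.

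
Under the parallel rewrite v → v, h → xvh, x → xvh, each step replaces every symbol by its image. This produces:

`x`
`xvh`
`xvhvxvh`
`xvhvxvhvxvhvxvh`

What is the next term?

xvhvxvhvxvhvxvhvxvhvxvhvxvhvxvh

Applying the rule to each of the 15 symbols of xvhvxvhvxvhvxvh gives the pieces xvh v xvh v xvh v xvh v xvh v xvh v xvh v xvh, which concatenate to the answer.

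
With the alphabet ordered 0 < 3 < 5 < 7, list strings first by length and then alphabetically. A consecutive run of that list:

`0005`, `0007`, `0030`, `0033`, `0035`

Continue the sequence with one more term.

Treat 0035 as a base-4 numeral over the given alphabet and add one, carrying through any trailing 7's.

0037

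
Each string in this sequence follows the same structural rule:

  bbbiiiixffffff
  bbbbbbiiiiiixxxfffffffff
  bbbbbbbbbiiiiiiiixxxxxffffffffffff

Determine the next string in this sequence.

Reading off run lengths: b runs 3, 6, 9; i runs 4, 6, 8; x runs 1, 3, 5; f runs 6, 9, 12 — each is linear in n (n = 1, 2, …).
Setting n = 4 gives 12, 10, 7, 15 characters in each block.

bbbbbbbbbbbbiiiiiiiiiixxxxxxxfffffffffffffff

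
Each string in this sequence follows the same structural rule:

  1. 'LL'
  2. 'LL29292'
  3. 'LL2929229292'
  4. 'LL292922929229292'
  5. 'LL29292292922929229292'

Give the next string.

Every step adds 29292 to the end: s(k+1) = s(k)·29292.
Applying this once more to LL29292292922929229292:

LL2929229292292922929229292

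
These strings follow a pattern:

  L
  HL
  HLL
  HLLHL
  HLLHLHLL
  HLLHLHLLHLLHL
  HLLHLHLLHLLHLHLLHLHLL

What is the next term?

Each term (from the third on) is the previous term followed by the one before it: term 3 = HL·L = HLL.
Continuing: HLLHLHLLHLLHLHLLHLHLL · HLLHLHLLHLLHL gives term 8.

HLLHLHLLHLLHLHLLHLHLLHLLHLHLLHLLHL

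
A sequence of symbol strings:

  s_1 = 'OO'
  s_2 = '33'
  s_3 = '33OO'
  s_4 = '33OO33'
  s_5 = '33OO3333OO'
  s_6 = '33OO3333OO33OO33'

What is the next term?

From term 3 onward, concatenate the last term with the second-to-last: 33·OO = 33OO, 33OO·33 = 33OO33, …
So term 7 is 33OO3333OO33OO33·33OO3333OO.

33OO3333OO33OO3333OO3333OO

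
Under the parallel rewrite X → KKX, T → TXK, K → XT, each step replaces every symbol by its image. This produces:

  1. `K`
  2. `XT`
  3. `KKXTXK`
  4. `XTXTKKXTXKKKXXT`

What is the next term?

Rewriting the 15 symbols of XTXTKKXTXKKKXXT one by one yields KKX TXK KKX TXK XT XT KKX TXK KKX XT XT XT KKX KKX TXK; concatenated:

KKXTXKKKXTXKXTXTKKXTXKKKXXTXTXTKKXKKXTXK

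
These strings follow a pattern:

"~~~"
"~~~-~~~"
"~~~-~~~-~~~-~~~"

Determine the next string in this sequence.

s(k+1) = s(k)·-·s(k) — each term doubles the last with '-' between the halves.
One more doubling of ~~~-~~~-~~~-~~~ gives the answer.

~~~-~~~-~~~-~~~-~~~-~~~-~~~-~~~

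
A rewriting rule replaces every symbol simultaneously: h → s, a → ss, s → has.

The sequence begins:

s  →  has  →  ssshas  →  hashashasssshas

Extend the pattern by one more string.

ssshasssshasssshashashashasssshas

φ(hashashasssshas) expands symbol-by-symbol to s ss has s ss has s ss has has has has s ss has; joining the 15 pieces gives the next term.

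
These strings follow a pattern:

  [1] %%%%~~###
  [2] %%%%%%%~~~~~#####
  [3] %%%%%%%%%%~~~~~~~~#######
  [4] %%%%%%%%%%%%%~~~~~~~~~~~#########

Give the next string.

%%%%%%%%%%%%%%%%~~~~~~~~~~~~~~###########

Reading off run lengths: % runs 4, 7, 10, 13; ~ runs 2, 5, 8, 11; # runs 3, 5, 7, 9 — each is linear in n (n = 1, 2, …).
For the next term, n = 5, so the run lengths are 16, 14, 11.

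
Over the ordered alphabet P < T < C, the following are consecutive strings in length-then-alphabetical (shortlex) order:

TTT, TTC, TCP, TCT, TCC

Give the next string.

CPP

Find the rightmost character of TCC below C, bump it to the next letter, and reset everything to its right to P.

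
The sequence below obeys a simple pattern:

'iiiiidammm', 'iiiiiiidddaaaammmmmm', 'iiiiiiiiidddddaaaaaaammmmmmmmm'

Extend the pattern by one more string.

iiiiiiiiiiidddddddaaaaaaaaaammmmmmmmmmmm

Reading off run lengths: i runs 5, 7, 9; d runs 1, 3, 5; a runs 1, 4, 7; m runs 3, 6, 9 — each is linear in n (n = 1, 2, …).
Setting n = 4 gives 11, 7, 10, 12 characters in each block.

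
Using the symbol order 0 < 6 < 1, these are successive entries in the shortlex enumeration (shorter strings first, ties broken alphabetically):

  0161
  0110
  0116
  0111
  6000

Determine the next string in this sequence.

Find the rightmost character of 6000 below 1, bump it to the next letter, and reset everything to its right to 0.

6006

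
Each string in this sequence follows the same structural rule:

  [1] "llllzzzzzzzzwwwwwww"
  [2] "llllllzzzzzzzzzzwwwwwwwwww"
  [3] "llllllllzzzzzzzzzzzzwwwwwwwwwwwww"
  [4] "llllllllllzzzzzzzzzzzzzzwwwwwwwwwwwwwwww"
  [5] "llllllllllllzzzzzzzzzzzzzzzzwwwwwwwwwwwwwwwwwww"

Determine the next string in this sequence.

Reading off run lengths: l runs 4, 6, 8, 10, 12; z runs 8, 10, 12, 14, 16; w runs 7, 10, 13, 16, 19 — each is linear in n, where the shown terms are n = 3, 4, 5, 6, 7.
Setting n = 8 gives 14, 18, 22 characters in each block.

llllllllllllllzzzzzzzzzzzzzzzzzzwwwwwwwwwwwwwwwwwwwwww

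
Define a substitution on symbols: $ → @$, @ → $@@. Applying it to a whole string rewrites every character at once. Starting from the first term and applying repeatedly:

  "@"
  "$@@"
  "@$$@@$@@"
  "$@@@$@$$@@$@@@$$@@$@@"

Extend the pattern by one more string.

φ($@@@$@$$@@$@@@$$@@$@@) expands symbol-by-symbol to @$ $@@ $@@ $@@ @$ $@@ @$ @$ $@@ $@@ @$ $@@ $@@ $@@ @$ @$ $@@ $@@ @$ $@@ $@@; joining the 21 pieces gives the next term.

@$$@@$@@$@@@$$@@@$@$$@@$@@@$$@@$@@$@@@$@$$@@$@@@$$@@$@@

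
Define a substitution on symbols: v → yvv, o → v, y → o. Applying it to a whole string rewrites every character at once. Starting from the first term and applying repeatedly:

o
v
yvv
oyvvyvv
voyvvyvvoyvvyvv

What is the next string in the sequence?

yvvvoyvvyvvoyvvyvvvoyvvyvvoyvvyvv

Replace each of the 15 characters of voyvvyvvoyvvyvv in place — yvv v o yvv yvv o yvv yvv v o yvv yvv o yvv yvv — and concatenate.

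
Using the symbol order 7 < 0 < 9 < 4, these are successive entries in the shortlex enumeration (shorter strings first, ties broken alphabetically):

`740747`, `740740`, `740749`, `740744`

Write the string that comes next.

740077

Treat 740744 as a base-4 numeral over the given alphabet and add one, carrying through any trailing 4's.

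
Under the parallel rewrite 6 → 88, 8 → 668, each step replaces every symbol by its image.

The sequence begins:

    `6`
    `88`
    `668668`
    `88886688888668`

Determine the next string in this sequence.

Applying the rule to each of the 14 symbols of 88886688888668 gives the pieces 668 668 668 668 88 88 668 668 668 668 668 88 88 668, which concatenate to the answer.

66866866866888886686686686686688888668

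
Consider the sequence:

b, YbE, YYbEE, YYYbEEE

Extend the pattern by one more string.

s(k+1) = Y·s(k)·E, so each term gains Y as a prefix and E as a suffix.
Applying this once more to YYYbEEE:

YYYYbEEEE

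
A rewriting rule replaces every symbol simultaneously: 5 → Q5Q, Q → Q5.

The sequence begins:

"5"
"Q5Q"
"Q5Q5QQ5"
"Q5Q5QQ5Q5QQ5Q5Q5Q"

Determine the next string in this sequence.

Rewriting the 17 symbols of Q5Q5QQ5Q5QQ5Q5Q5Q one by one yields Q5 Q5Q Q5 Q5Q Q5 Q5 Q5Q Q5 Q5Q Q5 Q5 Q5Q Q5 Q5Q Q5 Q5Q Q5; concatenated:

Q5Q5QQ5Q5QQ5Q5Q5QQ5Q5QQ5Q5Q5QQ5Q5QQ5Q5QQ5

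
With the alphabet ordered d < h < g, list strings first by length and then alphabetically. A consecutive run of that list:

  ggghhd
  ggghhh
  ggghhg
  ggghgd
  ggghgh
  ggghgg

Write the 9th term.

ggggdg

Continuing the enumeration 3 steps past ggghgg: ggghgg → ggggdd → ggggdh → (answer).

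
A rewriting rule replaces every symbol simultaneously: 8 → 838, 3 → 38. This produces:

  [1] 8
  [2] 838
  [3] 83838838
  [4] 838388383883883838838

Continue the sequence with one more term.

8383883838838838388383883883838838838388383883883838838

φ(838388383883883838838) expands symbol-by-symbol to 838 38 838 38 838 838 38 838 38 838 838 38 838 838 38 838 38 838 838 38 838; joining the 21 pieces gives the next term.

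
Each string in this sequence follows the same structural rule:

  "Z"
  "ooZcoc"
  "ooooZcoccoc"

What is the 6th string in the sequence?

ooooooooooZcoccoccoccoccoc

s(k+1) = oo·s(k)·coc, so each term gains oo as a prefix and coc as a suffix.
From ooooZcoccoc, 3 further steps: ooooZcoccoc → ooooooZcoccoccoc → ooooooooZcoccoccoccoc → (answer).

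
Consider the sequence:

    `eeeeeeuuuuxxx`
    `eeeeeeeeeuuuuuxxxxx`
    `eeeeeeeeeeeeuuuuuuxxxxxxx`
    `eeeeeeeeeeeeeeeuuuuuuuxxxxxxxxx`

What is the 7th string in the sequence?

eeeeeeeeeeeeeeeeeeeeeeeeuuuuuuuuuuxxxxxxxxxxxxxxx

The n-th term is 3n e's then n+2 u's then 2n-1 x's, where the shown terms are n = 2, 3, 4, 5.
Setting n = 8 gives 24, 10, 15 characters in each block.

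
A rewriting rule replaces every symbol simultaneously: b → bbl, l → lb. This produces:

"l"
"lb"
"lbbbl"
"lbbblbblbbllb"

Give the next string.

Replace each of the 13 characters of lbbblbblbbllb in place — lb bbl bbl bbl lb bbl bbl lb bbl bbl lb lb bbl — and concatenate.

lbbblbblbbllbbblbbllbbblbbllblbbbl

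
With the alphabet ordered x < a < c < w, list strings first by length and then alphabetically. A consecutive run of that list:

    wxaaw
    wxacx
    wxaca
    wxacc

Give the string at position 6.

Continuing the enumeration 2 steps past wxacc: wxacc → wxacw → (answer).

wxawx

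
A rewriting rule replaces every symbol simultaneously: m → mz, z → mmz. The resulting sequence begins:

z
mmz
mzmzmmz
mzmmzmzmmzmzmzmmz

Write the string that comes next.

Rewriting the 17 symbols of mzmmzmzmmzmzmzmmz one by one yields mz mmz mz mz mmz mz mmz mz mz mmz mz mmz mz mmz mz mz mmz; concatenated:

mzmmzmzmzmmzmzmmzmzmzmmzmzmmzmzmmzmzmzmmz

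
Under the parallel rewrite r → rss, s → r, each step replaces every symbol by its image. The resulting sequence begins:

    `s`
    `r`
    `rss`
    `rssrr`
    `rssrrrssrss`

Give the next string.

rssrrrssrssrssrrrssrr

Expanding rssrrrssrss: r→rss, s→r, s→r, r→rss, r→rss, r→rss, s→r, s→r, r→rss, s→r, s→r. Concatenated: rss r r rss rss rss r r rss r r.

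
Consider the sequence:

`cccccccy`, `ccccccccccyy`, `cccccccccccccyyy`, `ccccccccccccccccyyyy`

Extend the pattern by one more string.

The n-th term is 3n+1 c's then n-1 y's, where the shown terms are n = 2, 3, 4, 5.
For the next term, n = 6, so the run lengths are 19, 5.

cccccccccccccccccccyyyyy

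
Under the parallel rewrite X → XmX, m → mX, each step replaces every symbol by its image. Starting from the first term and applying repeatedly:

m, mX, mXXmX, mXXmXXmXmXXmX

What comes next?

mXXmXXmXmXXmXXmXmXXmXmXXmXXmXmXXmX

φ(mXXmXXmXmXXmX) expands symbol-by-symbol to mX XmX XmX mX XmX XmX mX XmX mX XmX XmX mX XmX; joining the 13 pieces gives the next term.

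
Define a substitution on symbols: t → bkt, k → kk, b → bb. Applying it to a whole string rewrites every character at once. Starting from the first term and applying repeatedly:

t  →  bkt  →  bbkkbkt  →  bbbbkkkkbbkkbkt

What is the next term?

bbbbbbbbkkkkkkkkbbbbkkkkbbkkbkt

Applying the rule to each of the 15 symbols of bbbbkkkkbbkkbkt gives the pieces bb bb bb bb kk kk kk kk bb bb kk kk bb kk bkt, which concatenate to the answer.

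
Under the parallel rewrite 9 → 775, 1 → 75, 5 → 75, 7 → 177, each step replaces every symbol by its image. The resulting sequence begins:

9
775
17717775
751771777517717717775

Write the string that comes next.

1777575177177751771771777575177177751771777517717717775

Applying the rule to each of the 21 symbols of 751771777517717717775 gives the pieces 177 75 75 177 177 75 177 177 177 75 75 177 177 75 177 177 75 177 177 177 75, which concatenate to the answer.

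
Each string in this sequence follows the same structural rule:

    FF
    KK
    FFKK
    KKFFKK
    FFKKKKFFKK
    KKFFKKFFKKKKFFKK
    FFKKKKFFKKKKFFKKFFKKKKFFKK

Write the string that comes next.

KKFFKKFFKKKKFFKKFFKKKKFFKKKKFFKKFFKKKKFFKK

Each term (from the third on) is the two preceding terms concatenated in order: term 3 = FF·KK = FFKK.
Continuing: KKFFKKFFKKKKFFKK · FFKKKKFFKKKKFFKKFFKKKKFFKK gives term 8.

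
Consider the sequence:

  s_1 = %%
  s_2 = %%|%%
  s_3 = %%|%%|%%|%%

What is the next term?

Every step duplicates the string with '|' between the halves.
So the next term is two copies of %%|%%|%%|%% with '|' between the halves.

%%|%%|%%|%%|%%|%%|%%|%%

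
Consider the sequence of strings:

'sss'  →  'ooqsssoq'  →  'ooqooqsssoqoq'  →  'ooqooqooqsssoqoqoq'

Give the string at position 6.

ooqooqooqooqooqsssoqoqoqoqoq

Every step adds ooq to the front and oq to the end of the previous string.
From ooqooqooqsssoqoqoq, 2 further steps: ooqooqooqsssoqoqoq → ooqooqooqooqsssoqoqoqoq → (answer).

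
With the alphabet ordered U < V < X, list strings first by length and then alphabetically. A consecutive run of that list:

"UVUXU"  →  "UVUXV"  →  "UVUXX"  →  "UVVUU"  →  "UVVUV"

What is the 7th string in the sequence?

Stepping forward 2 times from UVVUV: UVVUV → UVVUX, then the target.

UVVVU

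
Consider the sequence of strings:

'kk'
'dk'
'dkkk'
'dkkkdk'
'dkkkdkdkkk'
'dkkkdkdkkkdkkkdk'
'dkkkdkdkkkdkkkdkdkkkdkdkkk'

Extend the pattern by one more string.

This is a Fibonacci-style word recurrence s(k) = s(k−1)·s(k−2): e.g. dk·kk = dkkk.
So term 8 is dkkkdkdkkkdkkkdkdkkkdkdkkk·dkkkdkdkkkdkkkdk.

dkkkdkdkkkdkkkdkdkkkdkdkkkdkkkdkdkkkdkkkdk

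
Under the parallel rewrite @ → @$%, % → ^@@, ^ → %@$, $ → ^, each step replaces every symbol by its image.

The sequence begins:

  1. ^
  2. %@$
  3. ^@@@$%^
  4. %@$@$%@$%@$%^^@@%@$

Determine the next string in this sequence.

φ(%@$@$%@$%@$%^^@@%@$) expands symbol-by-symbol to ^@@ @$% ^ @$% ^ ^@@ @$% ^ ^@@ @$% ^ ^@@ %@$ %@$ @$% @$% ^@@ @$% ^; joining the 19 pieces gives the next term.

^@@@$%^@$%^^@@@$%^^@@@$%^^@@%@$%@$@$%@$%^@@@$%^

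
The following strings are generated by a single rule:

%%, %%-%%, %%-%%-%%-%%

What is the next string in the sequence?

s(k+1) = s(k)·-·s(k) — each term doubles the last with '-' between the halves.
One more doubling of %%-%%-%%-%% gives the answer.

%%-%%-%%-%%-%%-%%-%%-%%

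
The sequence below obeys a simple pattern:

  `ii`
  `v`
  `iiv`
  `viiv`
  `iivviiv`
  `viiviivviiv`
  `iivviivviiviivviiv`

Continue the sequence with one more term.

viiviivviiviivviivviiviivviiv

This is a Fibonacci-style word recurrence s(k) = s(k−2)·s(k−1): e.g. ii·v = iiv.
The next term joins viiviivviiv and iivviivviiviivviiv.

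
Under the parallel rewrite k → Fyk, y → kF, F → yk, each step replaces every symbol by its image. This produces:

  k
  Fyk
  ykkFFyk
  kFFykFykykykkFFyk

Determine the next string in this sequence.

Rewriting the 17 symbols of kFFykFykykykkFFyk one by one yields Fyk yk yk kF Fyk yk kF Fyk kF Fyk kF Fyk Fyk yk yk kF Fyk; concatenated:

FykykykkFFykykkFFykkFFykkFFykFykykykkFFyk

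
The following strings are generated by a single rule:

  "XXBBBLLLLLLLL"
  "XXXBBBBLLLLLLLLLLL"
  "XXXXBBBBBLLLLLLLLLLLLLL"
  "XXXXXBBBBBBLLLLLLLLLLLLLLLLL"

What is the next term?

Term n consists of n-1 X's, followed by n B's, followed by 3n-1 L's, where the shown terms are n = 3, 4, 5, 6.
For the next term, n = 7, so the run lengths are 6, 7, 20.

XXXXXXBBBBBBBLLLLLLLLLLLLLLLLLLLL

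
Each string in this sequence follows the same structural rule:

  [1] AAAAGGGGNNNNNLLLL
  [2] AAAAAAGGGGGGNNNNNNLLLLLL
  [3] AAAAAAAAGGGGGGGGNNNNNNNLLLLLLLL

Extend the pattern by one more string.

AAAAAAAAAAGGGGGGGGGGNNNNNNNNLLLLLLLLLL

Term n consists of 2n A's, followed by 2n G's, followed by n+3 N's, followed by 2n L's, where the shown terms are n = 2, 3, 4.
For the next term, n = 5, so the run lengths are 10, 10, 8, 10.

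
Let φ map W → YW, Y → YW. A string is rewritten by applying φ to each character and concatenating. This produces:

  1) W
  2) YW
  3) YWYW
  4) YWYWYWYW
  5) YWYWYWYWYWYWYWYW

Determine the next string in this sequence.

Rewriting the 16 symbols of YWYWYWYWYWYWYWYW one by one yields YW YW YW YW YW YW YW YW YW YW YW YW YW YW YW YW; concatenated:

YWYWYWYWYWYWYWYWYWYWYWYWYWYWYWYW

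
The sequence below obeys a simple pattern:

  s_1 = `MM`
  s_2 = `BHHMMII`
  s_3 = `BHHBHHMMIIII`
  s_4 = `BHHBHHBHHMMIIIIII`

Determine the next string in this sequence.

Each term wraps the previous one in BHH on the left and II on the right.
So the next term is BHH·BHHBHHBHHMMIIIIII·II.

BHHBHHBHHBHHMMIIIIIIII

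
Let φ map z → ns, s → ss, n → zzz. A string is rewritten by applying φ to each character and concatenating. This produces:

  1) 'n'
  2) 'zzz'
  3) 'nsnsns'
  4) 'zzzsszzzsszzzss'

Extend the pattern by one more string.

Replace each of the 15 characters of zzzsszzzsszzzss in place — ns ns ns ss ss ns ns ns ss ss ns ns ns ss ss — and concatenate.

nsnsnsssssnsnsnsssssnsnsnsssss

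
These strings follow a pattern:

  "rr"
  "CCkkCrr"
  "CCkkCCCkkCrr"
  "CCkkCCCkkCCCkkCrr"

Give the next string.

Every step adds CCkkC at the front: s(k+1) = CCkkC·s(k).
Applying this once more to CCkkCCCkkCCCkkCrr:

CCkkCCCkkCCCkkCCCkkCrr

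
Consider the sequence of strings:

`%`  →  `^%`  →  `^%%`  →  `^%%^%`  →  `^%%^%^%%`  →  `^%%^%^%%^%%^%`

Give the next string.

This is a Fibonacci-style word recurrence s(k) = s(k−1)·s(k−2): e.g. ^%·% = ^%%.
The next term joins ^%%^%^%%^%%^% and ^%%^%^%%.

^%%^%^%%^%%^%^%%^%^%%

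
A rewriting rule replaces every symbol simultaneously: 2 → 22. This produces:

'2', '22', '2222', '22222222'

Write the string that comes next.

2222222222222222

Apply φ to 22222222 symbol by symbol: 2→22, 2→22, 2→22, 2→22, 2→22, 2→22, 2→22, 2→22; joined: 22 22 22 22 22 22 22 22.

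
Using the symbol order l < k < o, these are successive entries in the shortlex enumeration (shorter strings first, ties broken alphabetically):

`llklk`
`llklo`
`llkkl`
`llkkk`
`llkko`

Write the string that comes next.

Treat llkko as a base-3 numeral over the given alphabet and add one, carrying through any trailing o's.

llkol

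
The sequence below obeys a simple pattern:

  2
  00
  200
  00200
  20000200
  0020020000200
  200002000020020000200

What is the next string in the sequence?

This is a Fibonacci-style word recurrence s(k) = s(k−2)·s(k−1): e.g. 2·00 = 200.
So term 8 is 0020020000200·200002000020020000200.

0020020000200200002000020020000200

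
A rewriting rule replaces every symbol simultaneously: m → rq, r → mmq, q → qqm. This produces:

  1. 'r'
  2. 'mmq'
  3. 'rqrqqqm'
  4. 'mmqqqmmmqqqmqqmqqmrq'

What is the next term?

Replace each of the 20 characters of mmqqqmmmqqqmqqmqqmrq in place — rq rq qqm qqm qqm rq rq rq qqm qqm qqm rq qqm qqm rq qqm qqm rq mmq qqm — and concatenate.

rqrqqqmqqmqqmrqrqrqqqmqqmqqmrqqqmqqmrqqqmqqmrqmmqqqm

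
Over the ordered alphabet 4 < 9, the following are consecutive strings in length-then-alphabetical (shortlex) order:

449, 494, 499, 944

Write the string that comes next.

949

The successor of 944 increments the rightmost position that isn't already 9 and resets every position after it to 4.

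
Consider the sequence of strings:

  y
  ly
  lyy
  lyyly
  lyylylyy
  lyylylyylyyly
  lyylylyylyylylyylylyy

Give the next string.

This is a Fibonacci-style word recurrence s(k) = s(k−1)·s(k−2): e.g. ly·y = lyy.
So term 8 is lyylylyylyylylyylylyy·lyylylyylyyly.

lyylylyylyylylyylylyylyylylyylyyly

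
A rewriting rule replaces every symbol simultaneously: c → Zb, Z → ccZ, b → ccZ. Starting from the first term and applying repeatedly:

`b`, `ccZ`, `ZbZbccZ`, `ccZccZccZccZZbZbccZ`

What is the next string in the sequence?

Replace each of the 19 characters of ccZccZccZccZZbZbccZ in place — Zb Zb ccZ Zb Zb ccZ Zb Zb ccZ Zb Zb ccZ ccZ ccZ ccZ ccZ Zb Zb ccZ — and concatenate.

ZbZbccZZbZbccZZbZbccZZbZbccZccZccZccZccZZbZbccZ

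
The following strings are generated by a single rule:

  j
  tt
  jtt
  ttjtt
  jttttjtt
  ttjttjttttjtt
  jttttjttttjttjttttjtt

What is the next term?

ttjttjttttjttjttttjttttjttjttttjtt

From term 3 onward, concatenate the second-to-last term with the last: j·tt = jtt, tt·jtt = ttjtt, …
The next term joins ttjttjttttjtt and jttttjttttjttjttttjtt.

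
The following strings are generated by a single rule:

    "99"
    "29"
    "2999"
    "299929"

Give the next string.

This is a Fibonacci-style word recurrence s(k) = s(k−1)·s(k−2): e.g. 29·99 = 2999.
The next term joins 299929 and 2999.

2999292999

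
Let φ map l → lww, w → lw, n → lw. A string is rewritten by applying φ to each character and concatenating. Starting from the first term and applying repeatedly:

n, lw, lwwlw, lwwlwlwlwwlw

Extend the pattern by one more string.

Apply φ to lwwlwlwlwwlw symbol by symbol: l→lww, w→lw, w→lw, l→lww, w→lw, l→lww, w→lw, l→lww, w→lw, w→lw, l→lww, w→lw; joined: lww lw lw lww lw lww lw lww lw lw lww lw.

lwwlwlwlwwlwlwwlwlwwlwlwlwwlw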